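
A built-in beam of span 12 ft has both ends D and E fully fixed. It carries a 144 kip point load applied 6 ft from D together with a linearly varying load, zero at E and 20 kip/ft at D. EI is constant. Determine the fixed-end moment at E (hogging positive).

Take the two fixed-end moments M_D, M_E as redundants; the released structure is the simple span DE.
Simple-span end rotations at D and E under the given loads:
  at D: point load 144 at a = 6: Pab(L + b)/(6LEI) = 1296/EI
  at E: point load 144 at a = 6: Pab(L + a)/(6LEI) = 1296/EI
  at D: triangular load, peak 20: w₀L³/(45EI) = 768/EI
  at E: triangular load, peak 20: 7w₀L³/(360EI) = 672/EI
  θ_D0 = 2064/EI,  θ_E0 = 1968/EI
Flexibility coefficients: a unit moment at one end gives L/(3EI) there and L/(6EI) at the far end, so f₁₁ = f₂₂ = 4/EI and f₁₂ = f₂₁ = 2/EI.
Compatibility — zero rotation at each built-in end:
  4 M_D + 2 M_E = 2064
  2 M_D + 4 M_E = 1968
Solving the pair gives M_D = 360 kip·ft and M_E = 312 kip·ft (hogging).

M_E = 312 kip·ft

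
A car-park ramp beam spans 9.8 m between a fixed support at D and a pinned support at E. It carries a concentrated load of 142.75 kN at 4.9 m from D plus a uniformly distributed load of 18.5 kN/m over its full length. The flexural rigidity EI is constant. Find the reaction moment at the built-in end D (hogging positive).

M_D = 484.4 kN·m

Take the reaction at E as the redundant and release it; the primary structure is a cantilever fixed at D.
Primary-structure tip deflection at E by superposition:
  point load 142.75 at a = 4.9: Pa²(3L − a)/(6EI) = 13995/EI
  UDL 18.5: wL⁴/(8EI) = 21330/EI
  δ_0 = 35325/EI
Flexibility coefficient — unit upward force at E: δ_{EE} = L³/(3EI) = 313.7/EI.
Compatibility at E: δ_0 − R_E·δ_{EE} = 0, so R_E = 35325/313.7 = 112.6 kN.
Moment equilibrium about D: M_D = Σ(load moments about D) − R_E·L = 1588 − 112.6×9.8 = 484.4 kN·m.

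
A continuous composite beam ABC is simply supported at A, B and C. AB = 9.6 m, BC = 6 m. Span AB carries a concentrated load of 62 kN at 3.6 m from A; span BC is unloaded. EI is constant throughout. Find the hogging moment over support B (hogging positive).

Take M_B as the redundant. Released structure: two simple spans AB and BC with a hinge at B.
Rotations at B on the released spans (each span's end-slope, ×1/EI):
  span AB: point load 62 at a = 3.6: Pab(L + a)/(6LEI) = 306.9/EI
  relative rotation θ_0 = (306.9 + 0)/EI = 306.9/EI
A unit hogging moment at B produces rotation L₁/(3EI) + L₂/(3EI) = 5.2/EI.
Compatibility: M_B·(L₁+L₂)/(3EI) = θ_0, giving M_B = 59.02 kN·m (hogging).

M_B = 59.02 kN·m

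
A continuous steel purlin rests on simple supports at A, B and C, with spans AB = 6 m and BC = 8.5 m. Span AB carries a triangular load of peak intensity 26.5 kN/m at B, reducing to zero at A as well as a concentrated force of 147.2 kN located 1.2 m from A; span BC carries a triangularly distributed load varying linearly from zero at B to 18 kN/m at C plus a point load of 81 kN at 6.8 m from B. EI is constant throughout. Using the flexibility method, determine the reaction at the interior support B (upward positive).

R_B = 165.3 kN

Release continuity at B by inserting a hinge; the redundant is the internal moment M_B. The primary structure is two simply-supported spans AB and BC.
Discontinuity in slope at B on the released structure — sum the simple-span end rotations:
  span AB: triangular load, peak 26.5: w₀L³/(45EI) = 127.2/EI
  span AB: point load 147.2 at a = 1.2: Pab(L + a)/(6LEI) = 169.6/EI
  span BC: triangular load, peak 18: 7w₀L³/(360EI) = 214.9/EI
  span BC: point load 81 at a = 6.8: Pab(L + b)/(6LEI) = 187.3/EI
  relative rotation θ_0 = (296.8 + 402.2)/EI = 699/EI
A unit hogging moment at B produces rotation L₁/(3EI) + L₂/(3EI) = 4.833/EI.
Compatibility: M_B·(L₁+L₂)/(3EI) = θ_0, giving M_B = 144.6 kN·m (hogging).
Span AB, ΣM about A with M_B applied at B: R_B^{AB}·6 = 494.6 + 144.6, so R_B^{AB} = 106.5 kN and R_A = 226.7 − 106.5 = 120.2 kN.
Span BC, ΣM about C: R_B^{BC}·8.5 = 354.4 + 144.6, so R_B^{BC} = 58.71 kN and R_C = 157.5 − 58.71 = 98.79 kN.
R_B = 106.5 + 58.71 = 165.3 kN.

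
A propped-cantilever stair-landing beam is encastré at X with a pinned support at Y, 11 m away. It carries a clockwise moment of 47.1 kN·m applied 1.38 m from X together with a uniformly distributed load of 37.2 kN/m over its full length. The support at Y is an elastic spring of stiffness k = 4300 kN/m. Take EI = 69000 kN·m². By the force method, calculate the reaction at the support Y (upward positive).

Choose R_Y as the redundant. The primary structure is the cantilever fixed at X.
Deflection at Y on the released cantilever, summing each load's contribution:
  clockwise couple 47.1 at a = 1.38: M₀a(2L − a)/(2EI) = 670.1/EI
  UDL 37.2: wL⁴/(8EI) = 68081/EI
  δ_0 = 68751/EI
Tip deflection under a unit load at Y: L³/(3EI) = 443.7/EI.
With EI = 69000 kN·m²: δ_0 = 0.99639 m and δ_{YY} = 0.00643 m/kN.
Compatibility — the spring shortens by R_Y/k under the reaction it provides: δ_0 − R_Y·δ_{YY} = R_Y/k. With 1/k = 0.000233 m/kN, R_Y = δ_0 / (δ_{YY} + 1/k) = 0.99639 / (0.00643 + 0.000233) = 149.6 kN.

R_Y = 149.6 kN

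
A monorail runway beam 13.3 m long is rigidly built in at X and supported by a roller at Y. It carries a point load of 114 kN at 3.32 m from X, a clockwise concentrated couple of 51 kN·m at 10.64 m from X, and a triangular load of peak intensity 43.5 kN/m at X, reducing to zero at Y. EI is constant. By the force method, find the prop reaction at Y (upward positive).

Choose R_Y as the redundant. The primary structure is the cantilever fixed at X.
Downward deflection at the released point Y due to the loads:
  point load 114 at a = 3.32: Pa²(3L − a)/(6EI) = 7661/EI
  clockwise couple 51 at a = 10.64: M₀a(2L − a)/(2EI) = 4330/EI
  triangular load, peak 43.5 at the fixed end: w₀L⁴/(30EI) = 45371/EI
  δ_0 = 57362/EI
Tip deflection under a unit load at Y: L³/(3EI) = 784.2/EI.
The prop prevents deflection at Y: R_Y = δ_0/δ_{YY} = 57362/784.2 = 73.15 kN.

R_Y = 73.15 kN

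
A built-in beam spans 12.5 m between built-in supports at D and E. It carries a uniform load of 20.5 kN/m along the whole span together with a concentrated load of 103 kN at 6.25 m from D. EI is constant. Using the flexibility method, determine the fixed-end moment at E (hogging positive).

Take the two fixed-end moments M_D, M_E as redundants; the released structure is the simple span DE.
Simple-span end rotations at D and E under the given loads:
  at D: UDL 20.5: wL³/(24EI) = 1668/EI
  at E: UDL 20.5: wL³/(24EI) = 1668/EI
  at D: point load 103 at a = 6.25: Pab(L + b)/(6LEI) = 1006/EI
  at E: point load 103 at a = 6.25: Pab(L + a)/(6LEI) = 1006/EI
  θ_D0 = 2674/EI,  θ_E0 = 2674/EI
Flexibility coefficients: a unit moment at one end gives L/(3EI) there and L/(6EI) at the far end, so f₁₁ = f₂₂ = 4.167/EI and f₁₂ = f₂₁ = 2.083/EI.
Compatibility — zero rotation at each built-in end:
  4.167 M_D + 2.083 M_E = 2674
  2.083 M_D + 4.167 M_E = 2674
Solving the pair gives M_D = 427.9 kN·m and M_E = 427.9 kN·m (hogging).

M_E = 427.9 kN·m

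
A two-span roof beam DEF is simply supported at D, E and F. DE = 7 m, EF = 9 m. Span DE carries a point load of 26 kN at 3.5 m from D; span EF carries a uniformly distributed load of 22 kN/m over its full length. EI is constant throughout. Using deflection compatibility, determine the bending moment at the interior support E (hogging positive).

M_E = 140.2 kN·m

Insert a hinge at E; M_E is the redundant, and each span becomes simply supported.
Discontinuity in slope at E on the released structure — sum the simple-span end rotations:
  span DE: point load 26 at a = 3.5: Pab(L + a)/(6LEI) = 79.62/EI
  span EF: UDL 22: wL³/(24EI) = 668.2/EI
  relative rotation θ_0 = (79.62 + 668.2)/EI = 747.9/EI
A unit hogging moment at E produces rotation L₁/(3EI) + L₂/(3EI) = 5.333/EI.
Slope continuity at E: θ_0 = M_E·5.333/EI, so M_E = 747.9/5.333 = 140.2 kN·m (hogging).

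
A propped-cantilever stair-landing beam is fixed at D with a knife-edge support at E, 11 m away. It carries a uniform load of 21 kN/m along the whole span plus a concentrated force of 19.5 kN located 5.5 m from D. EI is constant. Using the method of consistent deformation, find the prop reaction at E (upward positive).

R_E = 92.72 kN

Release the roller at E. Primary structure: cantilever fixed at D.
Primary-structure tip deflection at E by superposition:
  UDL 21: wL⁴/(8EI) = 38433/EI
  point load 19.5 at a = 5.5: Pa²(3L − a)/(6EI) = 2704/EI
  δ_0 = 41136/EI
Flexibility coefficient — unit upward force at E: δ_{EE} = L³/(3EI) = 443.7/EI.
The prop prevents deflection at E: R_E = δ_0/δ_{EE} = 41136/443.7 = 92.72 kN.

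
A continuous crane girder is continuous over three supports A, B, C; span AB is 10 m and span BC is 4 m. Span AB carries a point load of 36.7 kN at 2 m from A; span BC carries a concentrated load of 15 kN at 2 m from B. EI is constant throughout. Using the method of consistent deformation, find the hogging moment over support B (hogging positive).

Release continuity at B by inserting a hinge; the redundant is the internal moment M_B. The primary structure is two simply-supported spans AB and BC.
Rotations at B on the released spans (each span's end-slope, ×1/EI):
  span AB: point load 36.7 at a = 2: Pab(L + a)/(6LEI) = 117.4/EI
  span BC: point load 15 at a = 2: Pab(L + b)/(6LEI) = 15/EI
  relative rotation θ_0 = (117.4 + 15)/EI = 132.4/EI
A unit hogging moment at B produces rotation L₁/(3EI) + L₂/(3EI) = 4.667/EI.
Compatibility: M_B·(L₁+L₂)/(3EI) = θ_0, giving M_B = 28.38 kN·m (hogging).

M_B = 28.38 kN·m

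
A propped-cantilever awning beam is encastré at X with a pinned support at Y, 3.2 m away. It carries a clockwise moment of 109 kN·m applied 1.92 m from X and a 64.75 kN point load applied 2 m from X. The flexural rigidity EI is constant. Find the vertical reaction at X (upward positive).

Take the reaction at Y as the redundant and release it; the primary structure is a cantilever fixed at X.
Downward deflection at the released point Y due to the loads:
  clockwise couple 109 at a = 1.92: M₀a(2L − a)/(2EI) = 468.8/EI
  point load 64.75 at a = 2: Pa²(3L − a)/(6EI) = 328.1/EI
  δ_0 = 796.9/EI
Flexibility coefficient — unit upward force at Y: δ_{YY} = L³/(3EI) = 10.92/EI.
The prop prevents deflection at Y: R_Y = δ_0/δ_{YY} = 796.9/10.92 = 72.95 kN.
Vertical equilibrium: R_X = ΣP − R_Y = 64.75 − 72.95 = -8.204 kN.

R_X = -8.204 kN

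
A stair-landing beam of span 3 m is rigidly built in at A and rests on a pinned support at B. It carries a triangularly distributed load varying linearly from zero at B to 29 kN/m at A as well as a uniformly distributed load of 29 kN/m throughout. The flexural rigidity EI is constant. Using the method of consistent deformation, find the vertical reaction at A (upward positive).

R_A = 89.17 kN

Remove the prop at B; the released (primary) structure is a cantilever built in at A.
Downward deflection at the released point B due to the loads:
  triangular load, peak 29 at the fixed end: w₀L⁴/(30EI) = 78.3/EI
  UDL 29: wL⁴/(8EI) = 293.6/EI
  δ_0 = 371.9/EI
Flexibility coefficient — unit upward force at B: δ_{BB} = L³/(3EI) = 9/EI.
The prop prevents deflection at B: R_B = δ_0/δ_{BB} = 371.9/9 = 41.33 kN.
Vertical equilibrium: R_A = ΣP − R_B = 130.5 − 41.33 = 89.17 kN.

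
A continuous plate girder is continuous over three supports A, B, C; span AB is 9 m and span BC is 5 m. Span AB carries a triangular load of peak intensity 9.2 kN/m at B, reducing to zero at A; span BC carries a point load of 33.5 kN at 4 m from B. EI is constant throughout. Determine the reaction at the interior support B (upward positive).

R_B = 46.02 kN

Insert a hinge at B; M_B is the redundant, and each span becomes simply supported.
Discontinuity in slope at B on the released structure — sum the simple-span end rotations:
  span AB: triangular load, peak 9.2: w₀L³/(45EI) = 149/EI
  span BC: point load 33.5 at a = 4: Pab(L + b)/(6LEI) = 26.8/EI
  relative rotation θ_0 = (149 + 26.8)/EI = 175.8/EI
A unit hogging moment at B produces rotation L₁/(3EI) + L₂/(3EI) = 4.667/EI.
Slope continuity at B: θ_0 = M_B·4.667/EI, so M_B = 175.8/4.667 = 37.68 kN·m (hogging).
Span AB, ΣM about A with M_B applied at B: R_B^{AB}·9 = 248.4 + 37.68, so R_B^{AB} = 31.79 kN and R_A = 41.4 − 31.79 = 9.613 kN.
Span BC, ΣM about C: R_B^{BC}·5 = 33.5 + 37.68, so R_B^{BC} = 14.24 kN and R_C = 33.5 − 14.24 = 19.26 kN.
R_B = 31.79 + 14.24 = 46.02 kN.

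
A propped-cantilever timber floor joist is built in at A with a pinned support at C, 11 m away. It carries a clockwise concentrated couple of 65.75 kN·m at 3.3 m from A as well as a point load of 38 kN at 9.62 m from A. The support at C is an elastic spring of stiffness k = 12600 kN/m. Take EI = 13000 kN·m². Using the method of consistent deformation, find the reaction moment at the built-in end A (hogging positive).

M_A = 42.16 kN·m

Release the roller at C. Primary structure: cantilever fixed at A.
Free-end deflection of the primary structure under the applied loading (downward +):
  clockwise couple 65.75 at a = 3.3: M₀a(2L − a)/(2EI) = 2029/EI
  point load 38 at a = 9.62: Pa²(3L − a)/(6EI) = 13703/EI
  δ_0 = 15732/EI
Tip deflection under a unit load at C: L³/(3EI) = 443.7/EI.
With EI = 13000 kN·m²: δ_0 = 1.2102 m and δ_{CC} = 0.034128 m/kN.
Compatibility — the spring shortens by R_C/k under the reaction it provides: δ_0 − R_C·δ_{CC} = R_C/k. With 1/k = 0.000079 m/kN, R_C = δ_0 / (δ_{CC} + 1/k) = 1.2102 / (0.034128 + 0.000079) = 35.38 kN.
Moment equilibrium about A: M_A = Σ(load moments about A) − R_C·L = 431.3 − 35.38×11 = 42.16 kN·m.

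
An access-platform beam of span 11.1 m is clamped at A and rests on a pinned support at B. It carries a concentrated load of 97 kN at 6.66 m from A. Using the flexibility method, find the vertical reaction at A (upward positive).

R_A = 55.1 kN

Choose R_B as the redundant. The primary structure is the cantilever fixed at A.
Deflection at B on the released cantilever, summing each load's contribution:
  point load 97 at a = 6.66: Pa²(3L − a)/(6EI) = 19103/EI
Flexibility coefficient — unit upward force at B: δ_{BB} = L³/(3EI) = 455.9/EI.
The prop prevents deflection at B: R_B = δ_0/δ_{BB} = 19103/455.9 = 41.9 kN.
Vertical equilibrium: R_A = ΣP − R_B = 97 − 41.9 = 55.1 kN.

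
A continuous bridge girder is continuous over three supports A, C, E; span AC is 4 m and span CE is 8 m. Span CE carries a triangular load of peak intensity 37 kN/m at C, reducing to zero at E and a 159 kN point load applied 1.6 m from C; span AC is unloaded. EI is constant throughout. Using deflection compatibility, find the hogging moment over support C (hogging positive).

M_C = 227.4 kN·m

Insert a hinge at C; M_C is the redundant, and each span becomes simply supported.
Discontinuity in slope at C on the released structure — sum the simple-span end rotations:
  span CE: triangular load, peak 37: w₀L³/(45EI) = 421/EI
  span CE: point load 159 at a = 1.6: Pab(L + b)/(6LEI) = 488.4/EI
  relative rotation θ_0 = (0 + 909.4)/EI = 909.4/EI
A unit hogging moment at C produces rotation L₁/(3EI) + L₂/(3EI) = 4/EI.
Slope continuity at C: θ_0 = M_C·4/EI, so M_C = 909.4/4 = 227.4 kN·m (hogging).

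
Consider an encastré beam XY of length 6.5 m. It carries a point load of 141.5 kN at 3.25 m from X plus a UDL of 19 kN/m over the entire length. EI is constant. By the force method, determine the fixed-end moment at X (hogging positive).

M_X = 181.9 kN·m

Take the two fixed-end moments M_X, M_Y as redundants; the released structure is the simple span XY.
On the primary (simply-supported) span, the end slopes from the loading are:
  at X: point load 141.5 at a = 3.25: Pab(L + b)/(6LEI) = 373.6/EI
  at Y: point load 141.5 at a = 3.25: Pab(L + a)/(6LEI) = 373.6/EI
  at X: UDL 19: wL³/(24EI) = 217.4/EI
  at Y: UDL 19: wL³/(24EI) = 217.4/EI
  θ_X0 = 591.1/EI,  θ_Y0 = 591.1/EI
Flexibility coefficients: a unit moment at one end gives L/(3EI) there and L/(6EI) at the far end, so f₁₁ = f₂₂ = 2.167/EI and f₁₂ = f₂₁ = 1.083/EI.
Compatibility — zero rotation at each built-in end:
  2.167 M_X + 1.083 M_Y = 591.1
  1.083 M_X + 2.167 M_Y = 591.1
Solving the pair gives M_X = 181.9 kN·m and M_Y = 181.9 kN·m (hogging).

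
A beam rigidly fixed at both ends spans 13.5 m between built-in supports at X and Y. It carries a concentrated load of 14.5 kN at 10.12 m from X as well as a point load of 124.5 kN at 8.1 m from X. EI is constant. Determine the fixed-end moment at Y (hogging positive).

M_Y = 269.6 kN·m

Release both end moments; the primary structure is a simply-supported span XY with redundants M_X and M_Y.
End rotations of the released simple span under the applied load (×1/EI):
  at X: point load 14.5 at a = 10.12: Pab(L + b)/(6LEI) = 103.4/EI
  at Y: point load 14.5 at a = 10.12: Pab(L + a)/(6LEI) = 144.6/EI
  at X: point load 124.5 at a = 8.1: Pab(L + b)/(6LEI) = 1271/EI
  at Y: point load 124.5 at a = 8.1: Pab(L + a)/(6LEI) = 1452/EI
  θ_X0 = 1374/EI,  θ_Y0 = 1597/EI
Flexibility coefficients: a unit moment at one end gives L/(3EI) there and L/(6EI) at the far end, so f₁₁ = f₂₂ = 4.5/EI and f₁₂ = f₂₁ = 2.25/EI.
Compatibility — zero rotation at each built-in end:
  4.5 M_X + 2.25 M_Y = 1374
  2.25 M_X + 4.5 M_Y = 1597
Solving the pair gives M_X = 170.6 kN·m and M_Y = 269.6 kN·m (hogging).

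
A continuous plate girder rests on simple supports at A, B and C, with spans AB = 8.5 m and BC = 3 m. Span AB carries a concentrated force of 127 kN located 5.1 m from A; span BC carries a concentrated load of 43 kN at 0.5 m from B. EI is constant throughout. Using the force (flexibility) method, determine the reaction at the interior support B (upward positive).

R_B = 183.1 kN

Release continuity at B by inserting a hinge; the redundant is the internal moment M_B. The primary structure is two simply-supported spans AB and BC.
Discontinuity in slope at B on the released structure — sum the simple-span end rotations:
  span AB: point load 127 at a = 5.1: Pab(L + a)/(6LEI) = 587.2/EI
  span BC: point load 43 at a = 0.5: Pab(L + b)/(6LEI) = 16.42/EI
  relative rotation θ_0 = (587.2 + 16.42)/EI = 603.7/EI
A unit hogging moment at B produces rotation L₁/(3EI) + L₂/(3EI) = 3.833/EI.
Compatibility: M_B·(L₁+L₂)/(3EI) = θ_0, giving M_B = 157.5 kN·m (hogging).
Span AB, ΣM about A with M_B applied at B: R_B^{AB}·8.5 = 647.7 + 157.5, so R_B^{AB} = 94.73 kN and R_A = 127 − 94.73 = 32.27 kN.
Span BC, ΣM about C: R_B^{BC}·3 = 107.5 + 157.5, so R_B^{BC} = 88.33 kN and R_C = 43 − 88.33 = -45.33 kN.
R_B = 94.73 + 88.33 = 183.1 kN.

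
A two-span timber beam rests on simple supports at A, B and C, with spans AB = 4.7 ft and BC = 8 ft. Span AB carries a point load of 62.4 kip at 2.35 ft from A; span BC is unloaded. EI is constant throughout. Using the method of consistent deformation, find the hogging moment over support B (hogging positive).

M_B = 20.35 kip·ft

Insert a hinge at B; M_B is the redundant, and each span becomes simply supported.
Rotations at B on the released spans (each span's end-slope, ×1/EI):
  span AB: point load 62.4 at a = 2.35: Pab(L + a)/(6LEI) = 86.15/EI
  relative rotation θ_0 = (86.15 + 0)/EI = 86.15/EI
A unit hogging moment at B produces rotation L₁/(3EI) + L₂/(3EI) = 4.233/EI.
Slope continuity at B: θ_0 = M_B·4.233/EI, so M_B = 86.15/4.233 = 20.35 kip·ft (hogging).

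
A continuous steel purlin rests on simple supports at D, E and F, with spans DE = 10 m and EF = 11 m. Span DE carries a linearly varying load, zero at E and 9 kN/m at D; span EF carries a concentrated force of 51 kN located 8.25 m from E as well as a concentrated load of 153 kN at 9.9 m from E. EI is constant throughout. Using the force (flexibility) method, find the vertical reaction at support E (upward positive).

Release continuity at E by inserting a hinge; the redundant is the internal moment M_E. The primary structure is two simply-supported spans DE and EF.
Discontinuity in slope at E on the released structure — sum the simple-span end rotations:
  span DE: triangular load, peak 9: 7w₀L³/(360EI) = 175/EI
  span EF: point load 51 at a = 8.25: Pab(L + b)/(6LEI) = 241.1/EI
  span EF: point load 153 at a = 9.9: Pab(L + b)/(6LEI) = 305.5/EI
  relative rotation θ_0 = (175 + 546.5)/EI = 721.5/EI
A unit hogging moment at E produces rotation L₁/(3EI) + L₂/(3EI) = 7/EI.
Slope continuity at E: θ_0 = M_E·7/EI, so M_E = 721.5/7 = 103.1 kN·m (hogging).
Span DE, ΣM about D with M_E applied at E: R_E^{DE}·10 = 150 + 103.1, so R_E^{DE} = 25.31 kN and R_D = 45 − 25.31 = 19.69 kN.
Span EF, ΣM about F: R_E^{EF}·11 = 308.6 + 103.1, so R_E^{EF} = 37.42 kN and R_F = 204 − 37.42 = 166.6 kN.
R_E = 25.31 + 37.42 = 62.73 kN.

R_E = 62.73 kN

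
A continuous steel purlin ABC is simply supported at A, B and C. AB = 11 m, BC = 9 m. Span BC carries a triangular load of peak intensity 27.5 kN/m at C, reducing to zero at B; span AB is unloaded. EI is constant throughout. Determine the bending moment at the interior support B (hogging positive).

Release continuity at B by inserting a hinge; the redundant is the internal moment M_B. The primary structure is two simply-supported spans AB and BC.
Rotations at B on the released spans (each span's end-slope, ×1/EI):
  span BC: triangular load, peak 27.5: 7w₀L³/(360EI) = 389.8/EI
  relative rotation θ_0 = (0 + 389.8)/EI = 389.8/EI
A unit hogging moment at B produces rotation L₁/(3EI) + L₂/(3EI) = 6.667/EI.
Compatibility: M_B·(L₁+L₂)/(3EI) = θ_0, giving M_B = 58.47 kN·m (hogging).

M_B = 58.47 kN·m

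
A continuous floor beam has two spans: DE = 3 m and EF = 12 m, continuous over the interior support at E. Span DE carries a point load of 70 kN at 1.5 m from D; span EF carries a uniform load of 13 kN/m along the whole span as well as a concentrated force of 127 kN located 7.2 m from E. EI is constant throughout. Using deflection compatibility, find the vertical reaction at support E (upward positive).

R_E = 330.4 kN

Release continuity at E by inserting a hinge; the redundant is the internal moment M_E. The primary structure is two simply-supported spans DE and EF.
Discontinuity in slope at E on the released structure — sum the simple-span end rotations:
  span DE: point load 70 at a = 1.5: Pab(L + a)/(6LEI) = 39.38/EI
  span EF: UDL 13: wL³/(24EI) = 936/EI
  span EF: point load 127 at a = 7.2: Pab(L + b)/(6LEI) = 1024/EI
  relative rotation θ_0 = (39.38 + 1960)/EI = 2000/EI
A unit hogging moment at E produces rotation L₁/(3EI) + L₂/(3EI) = 5/EI.
Compatibility: M_E·(L₁+L₂)/(3EI) = θ_0, giving M_E = 399.9 kN·m (hogging).
Span DE, ΣM about D with M_E applied at E: R_E^{DE}·3 = 105 + 399.9, so R_E^{DE} = 168.3 kN and R_D = 70 − 168.3 = -98.3 kN.
Span EF, ΣM about F: R_E^{EF}·12 = 1546 + 399.9, so R_E^{EF} = 162.1 kN and R_F = 283 − 162.1 = 120.9 kN.
R_E = 168.3 + 162.1 = 330.4 kN.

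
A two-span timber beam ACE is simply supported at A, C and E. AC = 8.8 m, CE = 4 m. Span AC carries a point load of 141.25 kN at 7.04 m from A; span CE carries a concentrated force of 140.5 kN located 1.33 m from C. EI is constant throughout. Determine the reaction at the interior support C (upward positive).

R_C = 263.3 kN

Take M_C as the redundant. Released structure: two simple spans AC and CE with a hinge at C.
End slopes at the hinge C, treating each span as simply supported:
  span AC: point load 141.25 at a = 7.04: Pab(L + a)/(6LEI) = 525/EI
  span CE: point load 140.5 at a = 1.33: Pab(L + b)/(6LEI) = 138.7/EI
  relative rotation θ_0 = (525 + 138.7)/EI = 663.7/EI
A unit hogging moment at C produces rotation L₁/(3EI) + L₂/(3EI) = 4.267/EI.
Compatibility: M_C·(L₁+L₂)/(3EI) = θ_0, giving M_C = 155.6 kN·m (hogging).
Span AC, ΣM about A with M_C applied at C: R_C^{AC}·8.8 = 994.4 + 155.6, so R_C^{AC} = 130.7 kN and R_A = 141.2 − 130.7 = 10.57 kN.
Span CE, ΣM about E: R_C^{CE}·4 = 375.1 + 155.6, so R_C^{CE} = 132.7 kN and R_E = 140.5 − 132.7 = 7.827 kN.
R_C = 130.7 + 132.7 = 263.3 kN.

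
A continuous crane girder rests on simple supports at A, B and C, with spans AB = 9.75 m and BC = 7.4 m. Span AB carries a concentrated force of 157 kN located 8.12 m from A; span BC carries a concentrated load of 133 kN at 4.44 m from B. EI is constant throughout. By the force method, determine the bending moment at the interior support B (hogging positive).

Release continuity at B by inserting a hinge; the redundant is the internal moment M_B. The primary structure is two simply-supported spans AB and BC.
Discontinuity in slope at B on the released structure — sum the simple-span end rotations:
  span AB: point load 157 at a = 8.12: Pab(L + a)/(6LEI) = 634.8/EI
  span BC: point load 133 at a = 4.44: Pab(L + b)/(6LEI) = 407.9/EI
  relative rotation θ_0 = (634.8 + 407.9)/EI = 1043/EI
A unit hogging moment at B produces rotation L₁/(3EI) + L₂/(3EI) = 5.717/EI.
Compatibility: M_B·(L₁+L₂)/(3EI) = θ_0, giving M_B = 182.4 kN·m (hogging).

M_B = 182.4 kN·m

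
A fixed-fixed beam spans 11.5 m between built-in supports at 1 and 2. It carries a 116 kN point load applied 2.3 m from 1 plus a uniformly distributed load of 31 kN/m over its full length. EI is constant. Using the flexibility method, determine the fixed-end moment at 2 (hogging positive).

Release both end moments; the primary structure is a simply-supported span 12 with redundants M_1 and M_2.
End rotations of the released simple span under the applied load (×1/EI):
  at 1: point load 116 at a = 2.3: Pab(L + b)/(6LEI) = 736.4/EI
  at 2: point load 116 at a = 2.3: Pab(L + a)/(6LEI) = 490.9/EI
  at 1: UDL 31: wL³/(24EI) = 1964/EI
  at 2: UDL 31: wL³/(24EI) = 1964/EI
  θ_10 = 2701/EI,  θ_20 = 2455/EI
Flexibility coefficients: a unit moment at one end gives L/(3EI) there and L/(6EI) at the far end, so f₁₁ = f₂₂ = 3.833/EI and f₁₂ = f₂₁ = 1.917/EI.
Compatibility — zero rotation at each built-in end:
  3.833 M_1 + 1.917 M_2 = 2701
  1.917 M_1 + 3.833 M_2 = 2455
Solving the pair gives M_1 = 512.4 kN·m and M_2 = 384.3 kN·m (hogging).

M_2 = 384.3 kN·m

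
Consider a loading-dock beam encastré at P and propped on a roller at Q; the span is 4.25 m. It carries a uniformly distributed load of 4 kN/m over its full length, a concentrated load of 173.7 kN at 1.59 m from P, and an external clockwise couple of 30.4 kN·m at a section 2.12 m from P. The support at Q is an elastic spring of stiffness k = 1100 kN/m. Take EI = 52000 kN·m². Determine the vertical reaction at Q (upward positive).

R_Q = 16.27 kN

Choose R_Q as the redundant. The primary structure is the cantilever fixed at P.
Primary-structure tip deflection at Q by superposition:
  UDL 4: wL⁴/(8EI) = 163.1/EI
  point load 173.7 at a = 1.59: Pa²(3L − a)/(6EI) = 816.8/EI
  clockwise couple 30.4 at a = 2.12: M₀a(2L − a)/(2EI) = 205.6/EI
  δ_0 = 1185/EI
Flexibility coefficient — unit upward force at Q: δ_{QQ} = L³/(3EI) = 25.59/EI.
With EI = 52000 kN·m²: δ_0 = 0.022798 m and δ_{QQ} = 0.000492 m/kN.
Compatibility — the spring shortens by R_Q/k under the reaction it provides: δ_0 − R_Q·δ_{QQ} = R_Q/k. With 1/k = 0.000909 m/kN, R_Q = δ_0 / (δ_{QQ} + 1/k) = 0.022798 / (0.000492 + 0.000909) = 16.27 kN.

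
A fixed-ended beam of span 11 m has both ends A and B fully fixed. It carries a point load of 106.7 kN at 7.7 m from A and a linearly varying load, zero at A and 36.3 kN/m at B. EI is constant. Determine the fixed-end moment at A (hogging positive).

Take the two fixed-end moments M_A, M_B as redundants; the released structure is the simple span AB.
End rotations of the released simple span under the applied load (×1/EI):
  at A: point load 106.7 at a = 7.7: Pab(L + b)/(6LEI) = 587.4/EI
  at B: point load 106.7 at a = 7.7: Pab(L + a)/(6LEI) = 768.2/EI
  at A: triangular load, peak 36.3: 7w₀L³/(360EI) = 939.5/EI
  at B: triangular load, peak 36.3: w₀L³/(45EI) = 1074/EI
  θ_A0 = 1527/EI,  θ_B0 = 1842/EI
Flexibility coefficients: a unit moment at one end gives L/(3EI) there and L/(6EI) at the far end, so f₁₁ = f₂₂ = 3.667/EI and f₁₂ = f₂₁ = 1.833/EI.
Compatibility — zero rotation at each built-in end:
  3.667 M_A + 1.833 M_B = 1527
  1.833 M_A + 3.667 M_B = 1842
Solving the pair gives M_A = 220.4 kN·m and M_B = 392.1 kN·m (hogging).

M_A = 220.4 kN·m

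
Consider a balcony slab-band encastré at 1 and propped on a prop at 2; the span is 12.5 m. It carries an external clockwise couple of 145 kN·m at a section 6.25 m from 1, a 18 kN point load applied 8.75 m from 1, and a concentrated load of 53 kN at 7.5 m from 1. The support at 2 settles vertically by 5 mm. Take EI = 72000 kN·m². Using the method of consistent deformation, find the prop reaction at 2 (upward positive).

R_2 = 45.54 kN

Release the roller at 2. Primary structure: cantilever fixed at 1.
Downward deflection at the released point 2 due to the loads:
  clockwise couple 145 at a = 6.25: M₀a(2L − a)/(2EI) = 8496/EI
  point load 18 at a = 8.75: Pa²(3L − a)/(6EI) = 6604/EI
  point load 53 at a = 7.5: Pa²(3L − a)/(6EI) = 14906/EI
  δ_0 = 30006/EI
Flexibility coefficient — unit upward force at 2: δ_{22} = L³/(3EI) = 651/EI.
With EI = 72000 kN·m²: δ_0 = 0.41675 m and δ_{22} = 0.009042 m/kN.
Compatibility — the beam at 2 must follow the support down by 0.005 m: δ_0 − R_2·δ_{22} = 0.005, so R_2 = (0.41675 − 0.005)/0.009042 = 45.54 kN.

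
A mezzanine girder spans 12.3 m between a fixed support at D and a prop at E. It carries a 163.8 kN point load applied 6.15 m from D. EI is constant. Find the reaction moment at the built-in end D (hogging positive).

Remove the prop at E; the released (primary) structure is a cantilever built in at D.
Free-end deflection of the primary structure under the applied loading (downward +):
  point load 163.8 at a = 6.15: Pa²(3L − a)/(6EI) = 31751/EI
Tip deflection under a unit load at E: L³/(3EI) = 620.3/EI.
The prop prevents deflection at E: R_E = δ_0/δ_{EE} = 31751/620.3 = 51.19 kN.
Moment equilibrium about D: M_D = Σ(load moments about D) − R_E·L = 1007 − 51.19×12.3 = 377.8 kN·m.

M_D = 377.8 kN·m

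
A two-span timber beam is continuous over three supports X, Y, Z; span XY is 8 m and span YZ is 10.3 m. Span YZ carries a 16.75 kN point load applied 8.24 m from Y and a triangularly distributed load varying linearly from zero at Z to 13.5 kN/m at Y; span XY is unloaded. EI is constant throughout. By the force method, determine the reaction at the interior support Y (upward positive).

R_Y = 63.71 kN

Insert a hinge at Y; M_Y is the redundant, and each span becomes simply supported.
Discontinuity in slope at Y on the released structure — sum the simple-span end rotations:
  span YZ: point load 16.75 at a = 8.24: Pab(L + b)/(6LEI) = 56.86/EI
  span YZ: triangular load, peak 13.5: w₀L³/(45EI) = 327.8/EI
  relative rotation θ_0 = (0 + 384.7)/EI = 384.7/EI
A unit hogging moment at Y produces rotation L₁/(3EI) + L₂/(3EI) = 6.1/EI.
Compatibility: M_Y·(L₁+L₂)/(3EI) = θ_0, giving M_Y = 63.06 kN·m (hogging).
Span XY, ΣM about X with M_Y applied at Y: R_Y^{XY}·8 = 0 + 63.06, so R_Y^{XY} = 7.883 kN and R_X = 0 − 7.883 = -7.883 kN.
Span YZ, ΣM about Z: R_Y^{YZ}·10.3 = 511.9 + 63.06, so R_Y^{YZ} = 55.82 kN and R_Z = 86.28 − 55.82 = 30.45 kN.
R_Y = 7.883 + 55.82 = 63.71 kN.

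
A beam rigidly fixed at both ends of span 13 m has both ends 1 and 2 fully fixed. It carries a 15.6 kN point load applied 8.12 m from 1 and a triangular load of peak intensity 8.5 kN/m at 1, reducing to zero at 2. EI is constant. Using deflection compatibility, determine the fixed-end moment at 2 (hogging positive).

M_2 = 77.58 kN·m

Take the two fixed-end moments M_1, M_2 as redundants; the released structure is the simple span 12.
End rotations of the released simple span under the applied load (×1/EI):
  at 1: point load 15.6 at a = 8.12: Pab(L + b)/(6LEI) = 141.7/EI
  at 2: point load 15.6 at a = 8.12: Pab(L + a)/(6LEI) = 167.4/EI
  at 1: triangular load, peak 8.5: w₀L³/(45EI) = 415/EI
  at 2: triangular load, peak 8.5: 7w₀L³/(360EI) = 363.1/EI
  θ_10 = 556.7/EI,  θ_20 = 530.5/EI
Flexibility coefficients: a unit moment at one end gives L/(3EI) there and L/(6EI) at the far end, so f₁₁ = f₂₂ = 4.333/EI and f₁₂ = f₂₁ = 2.167/EI.
Compatibility — zero rotation at each built-in end:
  4.333 M_1 + 2.167 M_2 = 556.7
  2.167 M_1 + 4.333 M_2 = 530.5
Solving the pair gives M_1 = 89.67 kN·m and M_2 = 77.58 kN·m (hogging).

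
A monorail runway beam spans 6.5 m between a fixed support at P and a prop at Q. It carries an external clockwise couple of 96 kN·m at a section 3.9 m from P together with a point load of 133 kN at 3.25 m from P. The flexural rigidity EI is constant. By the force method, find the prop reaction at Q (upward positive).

R_Q = 60.17 kN

Take the reaction at Q as the redundant and release it; the primary structure is a cantilever fixed at P.
Downward deflection at the released point Q due to the loads:
  clockwise couple 96 at a = 3.9: M₀a(2L − a)/(2EI) = 1704/EI
  point load 133 at a = 3.25: Pa²(3L − a)/(6EI) = 3805/EI
  δ_0 = 5508/EI
Flexibility coefficient — unit upward force at Q: δ_{QQ} = L³/(3EI) = 91.54/EI.
Compatibility at Q: δ_0 − R_Q·δ_{QQ} = 0, so R_Q = 5508/91.54 = 60.17 kN.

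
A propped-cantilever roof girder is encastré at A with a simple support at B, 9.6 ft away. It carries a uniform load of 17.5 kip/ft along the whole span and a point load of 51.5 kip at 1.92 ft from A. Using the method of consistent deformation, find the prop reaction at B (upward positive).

Remove the prop at B; the released (primary) structure is a cantilever built in at A.
Primary-structure tip deflection at B by superposition:
  UDL 17.5: wL⁴/(8EI) = 18579/EI
  point load 51.5 at a = 1.92: Pa²(3L − a)/(6EI) = 850.5/EI
  δ_0 = 19430/EI
Flexibility coefficient — unit upward force at B: δ_{BB} = L³/(3EI) = 294.9/EI.
Compatibility at B: δ_0 − R_B·δ_{BB} = 0, so R_B = 19430/294.9 = 65.88 kip.

R_B = 65.88 kip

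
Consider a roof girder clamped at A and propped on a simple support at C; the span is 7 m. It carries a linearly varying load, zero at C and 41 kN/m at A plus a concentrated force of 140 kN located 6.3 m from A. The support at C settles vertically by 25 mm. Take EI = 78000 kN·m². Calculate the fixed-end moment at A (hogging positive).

M_A = 301.8 kN·m

Release the roller at C. Primary structure: cantilever fixed at A.
Deflection at C on the released cantilever, summing each load's contribution:
  triangular load, peak 41 at the fixed end: w₀L⁴/(30EI) = 3281/EI
  point load 140 at a = 6.3: Pa²(3L − a)/(6EI) = 13614/EI
  δ_0 = 16895/EI
Tip deflection under a unit load at C: L³/(3EI) = 114.3/EI.
With EI = 78000 kN·m²: δ_0 = 0.2166 m and δ_{CC} = 0.001466 m/kN.
Compatibility — the beam at C must follow the support down by 0.025 m: δ_0 − R_C·δ_{CC} = 0.025, so R_C = (0.2166 − 0.025)/0.001466 = 130.7 kN.
Moment equilibrium about A: M_A = Σ(load moments about A) − R_C·L = 1217 − 130.7×7 = 301.8 kN·m.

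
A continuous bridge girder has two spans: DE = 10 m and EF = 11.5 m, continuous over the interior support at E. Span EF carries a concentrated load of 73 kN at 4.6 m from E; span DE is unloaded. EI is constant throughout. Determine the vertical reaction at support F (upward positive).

Take M_E as the redundant. Released structure: two simple spans DE and EF with a hinge at E.
Rotations at E on the released spans (each span's end-slope, ×1/EI):
  span EF: point load 73 at a = 4.6: Pab(L + b)/(6LEI) = 617.9/EI
  relative rotation θ_0 = (0 + 617.9)/EI = 617.9/EI
A unit hogging moment at E produces rotation L₁/(3EI) + L₂/(3EI) = 7.167/EI.
Slope continuity at E: θ_0 = M_E·7.167/EI, so M_E = 617.9/7.167 = 86.21 kN·m (hogging).
Span EF, ΣM about F: R_E^{EF}·11.5 = 503.7 + 86.21, so R_E^{EF} = 51.3 kN and R_F = 73 − 51.3 = 21.7 kN.

R_F = 21.7 kN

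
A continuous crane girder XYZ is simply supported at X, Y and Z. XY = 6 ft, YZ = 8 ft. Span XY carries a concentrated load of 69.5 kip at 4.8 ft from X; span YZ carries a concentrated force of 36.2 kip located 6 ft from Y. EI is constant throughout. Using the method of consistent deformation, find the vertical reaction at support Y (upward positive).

R_Y = 77.81 kip

Release continuity at Y by inserting a hinge; the redundant is the internal moment M_Y. The primary structure is two simply-supported spans XY and YZ.
Discontinuity in slope at Y on the released structure — sum the simple-span end rotations:
  span XY: point load 69.5 at a = 4.8: Pab(L + a)/(6LEI) = 120.1/EI
  span YZ: point load 36.2 at a = 6: Pab(L + b)/(6LEI) = 90.5/EI
  relative rotation θ_0 = (120.1 + 90.5)/EI = 210.6/EI
A unit hogging moment at Y produces rotation L₁/(3EI) + L₂/(3EI) = 4.667/EI.
Compatibility: M_Y·(L₁+L₂)/(3EI) = θ_0, giving M_Y = 45.13 kip·ft (hogging).
Span XY, ΣM about X with M_Y applied at Y: R_Y^{XY}·6 = 333.6 + 45.13, so R_Y^{XY} = 63.12 kip and R_X = 69.5 − 63.12 = 6.379 kip.
Span YZ, ΣM about Z: R_Y^{YZ}·8 = 72.4 + 45.13, so R_Y^{YZ} = 14.69 kip and R_Z = 36.2 − 14.69 = 21.51 kip.
R_Y = 63.12 + 14.69 = 77.81 kip.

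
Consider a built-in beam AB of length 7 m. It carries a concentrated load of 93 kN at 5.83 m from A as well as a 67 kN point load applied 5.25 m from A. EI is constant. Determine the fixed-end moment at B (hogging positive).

M_B = 141.4 kN·m

Release both end moments; the primary structure is a simply-supported span AB with redundants M_A and M_B.
On the primary (simply-supported) span, the end slopes from the loading are:
  at A: point load 93 at a = 5.83: Pab(L + b)/(6LEI) = 123.4/EI
  at B: point load 93 at a = 5.83: Pab(L + a)/(6LEI) = 193.8/EI
  at A: point load 67 at a = 5.25: Pab(L + b)/(6LEI) = 128.2/EI
  at B: point load 67 at a = 5.25: Pab(L + a)/(6LEI) = 179.5/EI
  θ_A0 = 251.6/EI,  θ_B0 = 373.3/EI
Flexibility coefficients: a unit moment at one end gives L/(3EI) there and L/(6EI) at the far end, so f₁₁ = f₂₂ = 2.333/EI and f₁₂ = f₂₁ = 1.167/EI.
Compatibility — zero rotation at each built-in end:
  2.333 M_A + 1.167 M_B = 251.6
  1.167 M_A + 2.333 M_B = 373.3
Solving the pair gives M_A = 37.13 kN·m and M_B = 141.4 kN·m (hogging).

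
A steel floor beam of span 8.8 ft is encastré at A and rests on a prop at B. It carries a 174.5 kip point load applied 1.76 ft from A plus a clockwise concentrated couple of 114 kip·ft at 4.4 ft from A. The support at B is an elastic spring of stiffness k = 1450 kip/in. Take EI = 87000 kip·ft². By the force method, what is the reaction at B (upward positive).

Take the reaction at B as the redundant and release it; the primary structure is a cantilever fixed at A.
Downward deflection at the released point B due to the loads:
  point load 174.5 at a = 1.76: Pa²(3L − a)/(6EI) = 2220/EI
  clockwise couple 114 at a = 4.4: M₀a(2L − a)/(2EI) = 3311/EI
  δ_0 = 5530/EI
Flexibility coefficient — unit upward force at B: δ_{BB} = L³/(3EI) = 227.2/EI.
With EI = 87000 kip·ft²: δ_0 = 0.063567 ft and δ_{BB} = 0.002611 ft/kip.
Compatibility — the spring shortens by R_B/k under the reaction it provides: δ_0 − R_B·δ_{BB} = R_B/k. With 1/k = 1/(1450×12) ft/kip = 0.000057 ft/kip, R_B = δ_0 / (δ_{BB} + 1/k) = 0.063567 / (0.002611 + 0.000057) = 23.82 kip.

R_B = 23.82 kip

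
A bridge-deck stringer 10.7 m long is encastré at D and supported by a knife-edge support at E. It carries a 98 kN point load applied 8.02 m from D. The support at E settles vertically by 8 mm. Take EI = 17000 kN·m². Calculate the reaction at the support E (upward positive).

Take the reaction at E as the redundant and release it; the primary structure is a cantilever fixed at D.
Primary-structure tip deflection at E by superposition:
  point load 98 at a = 8.02: Pa²(3L − a)/(6EI) = 25298/EI
Flexibility coefficient — unit upward force at E: δ_{EE} = L³/(3EI) = 408.3/EI.
With EI = 17000 kN·m²: δ_0 = 1.4881 m and δ_{EE} = 0.02402 m/kN.
Compatibility — the beam at E must follow the support down by 0.008 m: δ_0 − R_E·δ_{EE} = 0.008, so R_E = (1.4881 − 0.008)/0.02402 = 61.62 kN.

R_E = 61.62 kN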